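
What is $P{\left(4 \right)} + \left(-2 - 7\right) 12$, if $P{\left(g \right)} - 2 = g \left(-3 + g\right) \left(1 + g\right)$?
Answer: $-86$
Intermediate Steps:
$P{\left(g \right)} = 2 + g \left(1 + g\right) \left(-3 + g\right)$ ($P{\left(g \right)} = 2 + g \left(-3 + g\right) \left(1 + g\right) = 2 + g \left(1 + g\right) \left(-3 + g\right)$)
$P{\left(4 \right)} + \left(-2 - 7\right) 12 = \left(2 + 4^{3} - 12 - 2 \cdot 4^{2}\right) + \left(-2 - 7\right) 12 = \left(2 + 64 - 12 - 32\right) - 108 = 22 - 108 = -86$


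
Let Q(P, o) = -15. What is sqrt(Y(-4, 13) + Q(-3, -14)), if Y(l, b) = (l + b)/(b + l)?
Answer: I*sqrt(14) ≈ 3.7417*I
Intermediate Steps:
Y(l, b) = 1 (Y(l, b) = (b + l)/(b + l) = 1)
sqrt(Y(-4, 13) + Q(-3, -14)) = sqrt(1 - 15) = sqrt(-14) = I*sqrt(14)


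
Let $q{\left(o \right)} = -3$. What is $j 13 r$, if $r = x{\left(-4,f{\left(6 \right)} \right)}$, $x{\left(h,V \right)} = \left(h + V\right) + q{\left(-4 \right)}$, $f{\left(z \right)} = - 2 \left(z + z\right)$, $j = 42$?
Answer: $-16926$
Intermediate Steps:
$f{\left(z \right)} = - 4 z$ ($f{\left(z \right)} = - 2 \cdot 2 z = - 4 z$)
$x{\left(h,V \right)} = -3 + V + h$ ($x{\left(h,V \right)} = \left(h + V\right) - 3 = \left(V + h\right) - 3 = -3 + V + h$)
$r = -31$ ($r = -3 - 24 - 4 = -31$)
$j 13 r = 42 \cdot 13 \left(-31\right) = 546 \left(-31\right) = -16926$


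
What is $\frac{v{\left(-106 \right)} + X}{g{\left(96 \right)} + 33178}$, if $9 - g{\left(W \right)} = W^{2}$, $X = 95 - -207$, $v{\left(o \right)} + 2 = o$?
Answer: $\frac{194}{23971} \approx 0.0080931$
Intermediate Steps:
$v{\left(o \right)} = -2 + o$
$X = 302$ ($X = 95 + 207 = 302$)
$g{\left(W \right)} = 9 - W^{2}$
$\frac{v{\left(-106 \right)} + X}{g{\left(96 \right)} + 33178} = \frac{\left(-2 - 106\right) + 302}{\left(9 - 96^{2}\right) + 33178} = \frac{-108 + 302}{\left(9 - 9216\right) + 33178} = \frac{194}{\left(9 - 9216\right) + 33178} = \frac{194}{-9207 + 33178} = \frac{194}{23971}$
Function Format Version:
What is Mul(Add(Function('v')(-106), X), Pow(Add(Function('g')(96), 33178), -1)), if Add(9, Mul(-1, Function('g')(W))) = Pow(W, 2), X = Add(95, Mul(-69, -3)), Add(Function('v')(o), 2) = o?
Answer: Rational(194, 23971) ≈ 0.0080931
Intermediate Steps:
Function('v')(o) = Add(-2, o)
X = 302 (X = Add(95, 207) = 302)
Function('g')(W) = Add(9, Mul(-1, Pow(W, 2)))
Mul(Add(Function('v')(-106), X), Pow(Add(Function('g')(96), 33178), -1)) = Mul(Add(Add(-2, -106), 302), Pow(Add(Add(9, Mul(-1, Pow(96, 2))), 33178), -1)) = Mul(Add(-108, 302), Pow(Add(Add(9, Mul(-1, 9216)), 33178), -1)) = Mul(194, Pow(Add(Add(9, -9216), 33178), -1)) = Mul(194, Pow(Add(-9207, 33178), -1)) = Mul(194, Pow(23971, -1)) = Mul(194, Rational(1, 23971)) = Rational(194, 23971)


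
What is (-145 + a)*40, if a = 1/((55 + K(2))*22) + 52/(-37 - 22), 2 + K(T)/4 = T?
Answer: -41657644/7139 ≈ -5835.2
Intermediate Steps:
K(T) = -8 + 4*T
a = -62861/71390 (a = 1/((55 + (-8 + 4*2))*22) + 52/(-37 - 22) = (1/22)/(55 + (-8 + 8)) + 52/(-59) = (1/22)/(55 + 0) + 52*(-1/59) = (1/22)/55 - 52/59 = (1/55)*(1/22) - 52/59 = 1/1210 - 52/59 = -62861/71390 ≈ -0.88053)
(-145 + a)*40 = (-145 - 62861/71390)*40 = -10414411/71390*40 = -41657644/7139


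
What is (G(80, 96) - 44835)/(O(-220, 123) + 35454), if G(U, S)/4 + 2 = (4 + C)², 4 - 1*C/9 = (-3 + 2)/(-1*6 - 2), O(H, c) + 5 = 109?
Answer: -620767/568928 ≈ -1.0911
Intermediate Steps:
O(H, c) = 104 (O(H, c) = -5 + 109 = 104)
C = 279/8 (C = 36 - 9*(-3 + 2)/(-1*6 - 2) = 36 - (-9)/(-6 - 2) = 36 - (-9)/(-8) = 36 - (-9)*(-1)/8 = 36 - 9*⅛ = 36 - 9/8 = 279/8 ≈ 34.875)
G(U, S) = 96593/16 (G(U, S) = -8 + 4*(4 + 279/8)² = -8 + 4*(311/8)² = -8 + 4*(96721/64) = -8 + 96721/16 = 96593/16)
(G(80, 96) - 44835)/(O(-220, 123) + 35454) = (96593/16 - 44835)/(104 + 35454) = -620767/16/35558 = -620767/16*1/35558 = -620767/568928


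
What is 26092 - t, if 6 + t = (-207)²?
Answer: -16751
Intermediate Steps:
t = 42843 (t = -6 + (-207)² = -6 + 42849 = 42843)
26092 - t = 26092 - 1*42843 = 26092 - 42843 = -16751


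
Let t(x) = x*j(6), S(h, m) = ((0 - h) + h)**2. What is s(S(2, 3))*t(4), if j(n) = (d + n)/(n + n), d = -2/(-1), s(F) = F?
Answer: 0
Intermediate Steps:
S(h, m) = 0 (S(h, m) = (-h + h)**2 = 0**2 = 0)
d = 2 (d = -2*(-1) = 2)
j(n) = (2 + n)/(2*n) (j(n) = (2 + n)/(n + n) = (2 + n)/((2*n)) = (2 + n)*(1/(2*n)) = (2 + n)/(2*n))
t(x) = 2*x/3 (t(x) = x*((1/2)*(2 + 6)/6) = x*((1/2)*(1/6)*8) = x*(2/3) = 2*x/3)
s(S(2, 3))*t(4) = 0*((2/3)*4) = 0*(8/3) = 0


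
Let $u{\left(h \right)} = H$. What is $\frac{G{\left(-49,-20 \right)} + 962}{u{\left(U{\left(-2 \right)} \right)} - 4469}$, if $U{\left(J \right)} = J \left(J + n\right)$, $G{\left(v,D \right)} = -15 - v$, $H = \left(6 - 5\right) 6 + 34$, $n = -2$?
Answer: $- \frac{996}{4429} \approx -0.22488$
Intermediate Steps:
$H = 40$ ($H = 1 \cdot 6 + 34 = 6 + 34 = 40$)
$U{\left(J \right)} = J \left(-2 + J\right)$ ($U{\left(J \right)} = J \left(J - 2\right) = J \left(-2 + J\right)$)
$u{\left(h \right)} = 40$
$\frac{G{\left(-49,-20 \right)} + 962}{u{\left(U{\left(-2 \right)} \right)} - 4469} = \frac{\left(-15 - -49\right) + 962}{40 - 4469} = \frac{\left(-15 + 49\right) + 962}{-4429} = \left(34 + 962\right) \left(- \frac{1}{4429}\right) = 996 \left(- \frac{1}{4429}\right) = - \frac{996}{4429}$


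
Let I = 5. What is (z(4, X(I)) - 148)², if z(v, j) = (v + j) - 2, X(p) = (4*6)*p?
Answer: 676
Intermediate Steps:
X(p) = 24*p
z(v, j) = -2 + j + v (z(v, j) = (j + v) - 2 = -2 + j + v)
(z(4, X(I)) - 148)² = ((-2 + 24*5 + 4) - 148)² = ((-2 + 120 + 4) - 148)² = (122 - 148)² = (-26)² = 676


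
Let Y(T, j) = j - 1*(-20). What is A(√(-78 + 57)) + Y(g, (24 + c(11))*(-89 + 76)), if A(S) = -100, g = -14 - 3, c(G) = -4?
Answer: -340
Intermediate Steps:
g = -17
Y(T, j) = 20 + j (Y(T, j) = j + 20 = 20 + j)
A(√(-78 + 57)) + Y(g, (24 + c(11))*(-89 + 76)) = -100 + (20 + (24 - 4)*(-89 + 76)) = -100 + (20 + 20*(-13)) = -100 + (20 - 260) = -100 - 240 = -340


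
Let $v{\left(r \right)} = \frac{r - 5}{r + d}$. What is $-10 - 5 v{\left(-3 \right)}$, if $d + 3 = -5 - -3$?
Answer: $-15$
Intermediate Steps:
$d = -5$ ($d = -3 - 2 = -5$)
$v{\left(r \right)} = 1$ ($v{\left(r \right)} = \frac{r - 5}{r - 5} = \frac{-5 + r}{-5 + r} = 1$)
$-10 - 5 v{\left(-3 \right)} = -10 - 5 = -15$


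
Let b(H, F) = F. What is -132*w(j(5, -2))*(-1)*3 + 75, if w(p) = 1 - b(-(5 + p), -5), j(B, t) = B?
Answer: 2451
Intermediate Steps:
w(p) = 6 (w(p) = 1 - 1*(-5) = 1 + 5 = 6)
-132*w(j(5, -2))*(-1)*3 + 75 = -132*6*(-1)*3 + 75 = -(-792)*3 + 75 = -132*(-18) + 75 = 2376 + 75 = 2451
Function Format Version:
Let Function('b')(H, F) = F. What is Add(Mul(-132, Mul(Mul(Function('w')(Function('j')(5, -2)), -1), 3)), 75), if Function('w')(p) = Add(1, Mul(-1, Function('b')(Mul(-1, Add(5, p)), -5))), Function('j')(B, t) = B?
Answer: 2451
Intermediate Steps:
Function('w')(p) = 6 (Function('w')(p) = Add(1, Mul(-1, -5)) = Add(1, 5) = 6)
Add(Mul(-132, Mul(Mul(Function('w')(Function('j')(5, -2)), -1), 3)), 75) = Add(Mul(-132, Mul(Mul(6, -1), 3)), 75) = Add(Mul(-132, Mul(-6, 3)), 75) = Add(Mul(-132, -18), 75) = Add(2376, 75) = 2451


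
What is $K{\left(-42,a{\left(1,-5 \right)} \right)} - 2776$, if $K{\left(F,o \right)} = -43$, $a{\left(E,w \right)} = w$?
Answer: $-2819$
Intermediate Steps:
$K{\left(-42,a{\left(1,-5 \right)} \right)} - 2776 = -43 - 2776 = -2819$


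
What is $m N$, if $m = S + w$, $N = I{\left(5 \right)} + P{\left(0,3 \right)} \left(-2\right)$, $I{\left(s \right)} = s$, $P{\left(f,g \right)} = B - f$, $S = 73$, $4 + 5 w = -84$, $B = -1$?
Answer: $\frac{1939}{5} \approx 387.8$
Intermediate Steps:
$w = - \frac{88}{5}$ ($w = - \frac{4}{5} + \frac{1}{5} \left(-84\right) = - \frac{4}{5} - \frac{84}{5} = - \frac{88}{5} \approx -17.6$)
$P{\left(f,g \right)} = -1 - f$
$N = 7$ ($N = 5 + \left(-1 - 0\right) \left(-2\right) = 5 + \left(-1 + 0\right) \left(-2\right) = 5 - -2 = 5 + 2 = 7$)
$m = \frac{277}{5}$ ($m = 73 - \frac{88}{5} = \frac{277}{5} \approx 55.4$)
$m N = \frac{277}{5} \cdot 7 = \frac{1939}{5}$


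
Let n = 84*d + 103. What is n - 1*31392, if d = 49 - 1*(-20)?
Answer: -25493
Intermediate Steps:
d = 69 (d = 49 + 20 = 69)
n = 5899 (n = 84*69 + 103 = 5796 + 103 = 5899)
n - 1*31392 = 5899 - 1*31392 = 5899 - 31392 = -25493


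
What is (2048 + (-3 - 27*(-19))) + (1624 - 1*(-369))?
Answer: 4551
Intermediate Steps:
(2048 + (-3 - 27*(-19))) + (1624 - 1*(-369)) = (2048 + (-3 + 513)) + (1624 + 369) = (2048 + 510) + 1993 = 2558 + 1993 = 4551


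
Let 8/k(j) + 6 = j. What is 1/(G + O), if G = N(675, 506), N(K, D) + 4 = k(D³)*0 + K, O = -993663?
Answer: -1/992992 ≈ -1.0071e-6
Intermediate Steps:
k(j) = 8/(-6 + j)
N(K, D) = -4 + K (N(K, D) = -4 + ((8/(-6 + D³))*0 + K) = -4 + (0 + K) = -4 + K)
G = 671 (G = -4 + 675 = 671)
1/(G + O) = 1/(671 - 993663) = 1/(-992992) = -1/992992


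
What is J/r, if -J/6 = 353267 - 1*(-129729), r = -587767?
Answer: 2897976/587767 ≈ 4.9305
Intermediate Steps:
J = -2897976 (J = -6*(353267 - 1*(-129729)) = -6*(353267 + 129729) = -6*482996 = -2897976)
J/r = -2897976/(-587767) = -2897976*(-1/587767) = 2897976/587767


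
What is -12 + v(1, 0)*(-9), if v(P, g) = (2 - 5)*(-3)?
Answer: -93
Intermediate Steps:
v(P, g) = 9 (v(P, g) = -3*(-3) = 9)
-12 + v(1, 0)*(-9) = -12 + 9*(-9) = -12 - 81 = -93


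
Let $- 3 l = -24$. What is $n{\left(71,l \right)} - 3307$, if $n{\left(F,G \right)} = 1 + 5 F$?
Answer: $-2951$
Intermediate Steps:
$l = 8$ ($l = \left(- \frac{1}{3}\right) \left(-24\right) = 8$)
$n{\left(71,l \right)} - 3307 = \left(1 + 5 \cdot 71\right) - 3307 = \left(1 + 355\right) - 3307 = 356 - 3307 = -2951$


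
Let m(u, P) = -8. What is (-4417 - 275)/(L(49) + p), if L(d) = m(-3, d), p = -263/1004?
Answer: 1570256/2765 ≈ 567.90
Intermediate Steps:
p = -263/1004 (p = -263*1/1004 = -263/1004 ≈ -0.26195)
L(d) = -8
(-4417 - 275)/(L(49) + p) = (-4417 - 275)/(-8 - 263/1004) = -4692/(-8295/1004) = -4692*(-1004/8295) = 1570256/2765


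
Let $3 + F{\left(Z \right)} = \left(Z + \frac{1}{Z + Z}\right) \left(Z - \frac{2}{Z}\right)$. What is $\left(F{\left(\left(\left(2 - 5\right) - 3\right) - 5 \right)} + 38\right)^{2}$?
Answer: $\frac{1397787769}{58564} \approx 23868.0$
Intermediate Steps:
$F{\left(Z \right)} = -3 + \left(Z + \frac{1}{2 Z}\right) \left(Z - \frac{2}{Z}\right)$ ($F{\left(Z \right)} = -3 + \left(Z + \frac{1}{Z + Z}\right) \left(Z - \frac{2}{Z}\right) = -3 + \left(Z + \frac{1}{2 Z}\right) \left(Z - \frac{2}{Z}\right)$)
$\left(F{\left(\left(\left(2 - 5\right) - 3\right) - 5 \right)} + 38\right)^{2} = \left(\left(- \frac{9}{2} + \left(\left(\left(2 - 5\right) - 3\right) - 5\right)^{2} - \frac{1}{\left(\left(\left(2 - 5\right) - 3\right) - 5\right)^{2}}\right) + 38\right)^{2} = \left(\left(- \frac{9}{2} + \left(\left(-3 - 3\right) - 5\right)^{2} - \frac{1}{\left(\left(-3 - 3\right) - 5\right)^{2}}\right) + 38\right)^{2} = \left(\left(- \frac{9}{2} + \left(-6 - 5\right)^{2} - \frac{1}{\left(-6 - 5\right)^{2}}\right) + 38\right)^{2} = \left(\left(- \frac{9}{2} + \left(-11\right)^{2} - \frac{1}{121}\right) + 38\right)^{2} = \left(\left(- \frac{9}{2} + 121 - \frac{1}{121}\right) + 38\right)^{2} = \left(\frac{28191}{242} + 38\right)^{2} = \left(\frac{37387}{242}\right)^{2} = \frac{1397787769}{58564}$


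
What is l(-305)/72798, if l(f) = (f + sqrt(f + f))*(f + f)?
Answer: 93025/36399 - 305*I*sqrt(610)/36399 ≈ 2.5557 - 0.20695*I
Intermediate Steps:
l(f) = 2*f*(f + sqrt(2)*sqrt(f)) (l(f) = (f + sqrt(2*f))*(2*f) = (f + sqrt(2)*sqrt(f))*(2*f) = 2*f*(f + sqrt(2)*sqrt(f)))
l(-305)/72798 = (2*(-305)**2 + 2*sqrt(2)*(-305)**(3/2))/72798 = (2*93025 + 2*sqrt(2)*(-305*I*sqrt(305)))*(1/72798) = (186050 - 610*I*sqrt(610))*(1/72798) = 93025/36399 - 305*I*sqrt(610)/36399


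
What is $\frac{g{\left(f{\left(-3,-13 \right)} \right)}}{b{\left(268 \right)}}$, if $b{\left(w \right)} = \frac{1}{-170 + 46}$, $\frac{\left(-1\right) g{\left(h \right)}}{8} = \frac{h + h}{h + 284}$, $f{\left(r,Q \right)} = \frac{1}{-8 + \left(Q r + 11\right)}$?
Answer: $\frac{1984}{11929} \approx 0.16632$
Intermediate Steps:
$f{\left(r,Q \right)} = \frac{1}{3 + Q r}$ ($f{\left(r,Q \right)} = \frac{1}{-8 + \left(11 + Q r\right)} = \frac{1}{3 + Q r}$)
$g{\left(h \right)} = - \frac{16 h}{284 + h}$ ($g{\left(h \right)} = - 8 \frac{h + h}{h + 284} = - 8 \frac{2 h}{284 + h} = - \frac{16 h}{284 + h}$)
$b{\left(w \right)} = - \frac{1}{124}$ ($b{\left(w \right)} = \frac{1}{-124} = - \frac{1}{124}$)
$\frac{g{\left(f{\left(-3,-13 \right)} \right)}}{b{\left(268 \right)}} = \frac{\left(-16\right) \frac{1}{3 - -39} \frac{1}{284 + \frac{1}{3 - -39}}}{- \frac{1}{124}} = - \frac{16}{\left(3 + 39\right) \left(284 + \frac{1}{3 + 39}\right)} \left(-124\right) = - \frac{16}{42 \left(284 + \frac{1}{42}\right)} \left(-124\right) = \left(-16\right) \frac{1}{42} \frac{1}{284 + \frac{1}{42}} \left(-124\right) = \left(-16\right) \frac{1}{42} \frac{1}{\frac{11929}{42}} \left(-124\right) = \left(-16\right) \frac{1}{42} \cdot \frac{42}{11929} \left(-124\right) = \left(- \frac{16}{11929}\right) \left(-124\right) = \frac{1984}{11929}$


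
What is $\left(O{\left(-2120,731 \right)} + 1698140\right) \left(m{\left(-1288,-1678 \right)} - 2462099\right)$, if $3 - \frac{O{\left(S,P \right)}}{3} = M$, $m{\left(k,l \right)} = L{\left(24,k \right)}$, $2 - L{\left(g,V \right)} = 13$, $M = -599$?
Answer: $-4185454046060$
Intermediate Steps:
$L{\left(g,V \right)} = -11$ ($L{\left(g,V \right)} = 2 - 13 = -11$)
$m{\left(k,l \right)} = -11$
$O{\left(S,P \right)} = 1806$ ($O{\left(S,P \right)} = 9 - -1797 = 9 + 1797 = 1806$)
$\left(O{\left(-2120,731 \right)} + 1698140\right) \left(m{\left(-1288,-1678 \right)} - 2462099\right) = \left(1806 + 1698140\right) \left(-11 - 2462099\right) = 1699946 \left(-2462110\right) = -4185454046060$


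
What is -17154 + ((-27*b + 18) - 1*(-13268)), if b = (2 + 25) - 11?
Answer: -4300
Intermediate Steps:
b = 16 (b = 27 - 11 = 16)
-17154 + ((-27*b + 18) - 1*(-13268)) = -17154 + ((-27*16 + 18) - 1*(-13268)) = -17154 + ((-432 + 18) + 13268) = -17154 + (-414 + 13268) = -17154 + 12854 = -4300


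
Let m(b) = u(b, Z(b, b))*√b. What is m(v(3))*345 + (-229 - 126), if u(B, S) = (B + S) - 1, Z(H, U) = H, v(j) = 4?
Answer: 4475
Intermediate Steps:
u(B, S) = -1 + B + S
m(b) = √b*(-1 + 2*b) (m(b) = (-1 + b + b)*√b = (-1 + 2*b)*√b = √b*(-1 + 2*b))
m(v(3))*345 + (-229 - 126) = (√4*(-1 + 2*4))*345 + (-229 - 126) = (2*(-1 + 8))*345 - 355 = (2*7)*345 - 355 = 14*345 - 355 = 4830 - 355 = 4475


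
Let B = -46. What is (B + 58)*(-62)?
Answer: -744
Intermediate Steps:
(B + 58)*(-62) = (-46 + 58)*(-62) = 12*(-62) = -744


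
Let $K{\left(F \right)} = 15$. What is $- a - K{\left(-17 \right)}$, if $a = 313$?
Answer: $-328$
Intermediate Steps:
$- a - K{\left(-17 \right)} = \left(-1\right) 313 - 15 = -313 - 15 = -328$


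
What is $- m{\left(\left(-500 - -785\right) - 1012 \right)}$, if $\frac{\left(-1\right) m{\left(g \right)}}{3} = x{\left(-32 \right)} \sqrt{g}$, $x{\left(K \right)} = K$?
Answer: $- 96 i \sqrt{727} \approx - 2588.4 i$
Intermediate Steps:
$m{\left(g \right)} = 96 \sqrt{g}$ ($m{\left(g \right)} = - 3 \left(- 32 \sqrt{g}\right) = 96 \sqrt{g}$)
$- m{\left(\left(-500 - -785\right) - 1012 \right)} = - 96 \sqrt{\left(-500 - -785\right) - 1012} = - 96 \sqrt{\left(-500 + 785\right) - 1012} = - 96 \sqrt{285 - 1012} = - 96 \sqrt{-727} = - 96 i \sqrt{727}$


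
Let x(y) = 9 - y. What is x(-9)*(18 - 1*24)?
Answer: -108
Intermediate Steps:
x(-9)*(18 - 1*24) = (9 - 1*(-9))*(18 - 1*24) = (9 + 9)*(18 - 24) = 18*(-6) = -108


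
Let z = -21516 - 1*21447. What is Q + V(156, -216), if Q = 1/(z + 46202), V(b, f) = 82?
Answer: 265599/3239 ≈ 82.000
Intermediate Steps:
z = -42963 (z = -21516 - 21447 = -42963)
Q = 1/3239 (Q = 1/(-42963 + 46202) = 1/3239 ≈ 0.00030874)
Q + V(156, -216) = 1/3239 + 82 = 265599/3239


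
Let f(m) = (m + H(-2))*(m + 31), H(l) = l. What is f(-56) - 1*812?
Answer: 638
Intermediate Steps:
f(m) = (-2 + m)*(31 + m) (f(m) = (m - 2)*(m + 31) = (-2 + m)*(31 + m))
f(-56) - 1*812 = (-62 + (-56)**2 + 29*(-56)) - 1*812 = (-62 + 3136 - 1624) - 812 = 1450 - 812 = 638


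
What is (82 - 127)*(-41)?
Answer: 1845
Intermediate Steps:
(82 - 127)*(-41) = -45*(-41) = 1845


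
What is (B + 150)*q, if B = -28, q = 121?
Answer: 14762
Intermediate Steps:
(B + 150)*q = (-28 + 150)*121 = 122*121 = 14762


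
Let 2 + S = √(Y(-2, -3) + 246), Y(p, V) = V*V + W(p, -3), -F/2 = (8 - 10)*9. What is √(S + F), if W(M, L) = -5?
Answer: √(34 + 5*√10) ≈ 7.0577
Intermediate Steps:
F = 36 (F = -2*(8 - 10)*9 = -(-4)*9 = -2*(-18) = 36)
Y(p, V) = -5 + V² (Y(p, V) = V*V - 5 = V² - 5 = -5 + V²)
S = -2 + 5*√10 (S = -2 + √((-5 + (-3)²) + 246) = -2 + √((-5 + 9) + 246) = -2 + √(4 + 246) = -2 + √250 = -2 + 5*√10 ≈ 13.811)
√(S + F) = √((-2 + 5*√10) + 36) = √(34 + 5*√10)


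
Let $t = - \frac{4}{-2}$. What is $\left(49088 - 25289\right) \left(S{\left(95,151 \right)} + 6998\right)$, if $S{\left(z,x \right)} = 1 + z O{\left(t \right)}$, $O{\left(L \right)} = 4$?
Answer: $175612821$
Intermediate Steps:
$t = 2$ ($t = \left(-4\right) \left(- \frac{1}{2}\right) = 2$)
$S{\left(z,x \right)} = 1 + 4 z$ ($S{\left(z,x \right)} = 1 + z 4 = 1 + 4 z$)
$\left(49088 - 25289\right) \left(S{\left(95,151 \right)} + 6998\right) = \left(49088 - 25289\right) \left(\left(1 + 4 \cdot 95\right) + 6998\right) = 23799 \left(\left(1 + 380\right) + 6998\right) = 23799 \left(381 + 6998\right) = 23799 \cdot 7379 = 175612821$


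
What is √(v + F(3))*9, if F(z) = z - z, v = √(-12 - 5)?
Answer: 9*17^(¼)*√I ≈ 12.922 + 12.922*I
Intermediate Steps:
v = I*√17 (v = √(-17) = I*√17 ≈ 4.1231*I)
F(z) = 0
√(v + F(3))*9 = √(I*√17 + 0)*9 = √(I*√17)*9 = (17^(¼)*√I)*9 = 9*17^(¼)*√I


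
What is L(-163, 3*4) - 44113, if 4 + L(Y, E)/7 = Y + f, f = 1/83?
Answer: -3758399/83 ≈ -45282.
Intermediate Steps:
f = 1/83 ≈ 0.012048
L(Y, E) = -2317/83 + 7*Y (L(Y, E) = -28 + 7*(Y + 1/83) = -28 + 7*(1/83 + Y) = -28 + (7/83 + 7*Y) = -2317/83 + 7*Y)
L(-163, 3*4) - 44113 = (-2317/83 + 7*(-163)) - 44113 = (-2317/83 - 1141) - 44113 = -97020/83 - 44113 = -3758399/83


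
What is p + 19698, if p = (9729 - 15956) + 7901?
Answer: 21372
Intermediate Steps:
p = 1674 (p = -6227 + 7901 = 1674)
p + 19698 = 1674 + 19698 = 21372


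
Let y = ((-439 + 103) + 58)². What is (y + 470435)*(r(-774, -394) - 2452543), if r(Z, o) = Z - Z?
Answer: -1343304399417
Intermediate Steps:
r(Z, o) = 0
y = 77284 (y = (-336 + 58)² = (-278)² = 77284)
(y + 470435)*(r(-774, -394) - 2452543) = (77284 + 470435)*(0 - 2452543) = 547719*(-2452543) = -1343304399417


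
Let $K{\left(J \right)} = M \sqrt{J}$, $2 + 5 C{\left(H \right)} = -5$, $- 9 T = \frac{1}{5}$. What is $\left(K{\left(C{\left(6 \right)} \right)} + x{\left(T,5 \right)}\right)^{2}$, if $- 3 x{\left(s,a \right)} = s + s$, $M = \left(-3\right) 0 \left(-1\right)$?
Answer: $\frac{4}{18225} \approx 0.00021948$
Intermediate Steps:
$T = - \frac{1}{45}$ ($T = - \frac{1}{9 \cdot 5} = \left(- \frac{1}{9}\right) \frac{1}{5} = - \frac{1}{45} \approx -0.022222$)
$M = 0$ ($M = 0 \left(-1\right) = 0$)
$C{\left(H \right)} = - \frac{7}{5}$ ($C{\left(H \right)} = - \frac{2}{5} + \frac{1}{5} \left(-5\right) = - \frac{2}{5} - 1 = - \frac{7}{5}$)
$x{\left(s,a \right)} = - \frac{2 s}{3}$ ($x{\left(s,a \right)} = - \frac{s + s}{3} = - \frac{2 s}{3}$)
$K{\left(J \right)} = 0$ ($K{\left(J \right)} = 0 \sqrt{J} = 0$)
$\left(K{\left(C{\left(6 \right)} \right)} + x{\left(T,5 \right)}\right)^{2} = \left(0 - - \frac{2}{135}\right)^{2} = \left(0 + \frac{2}{135}\right)^{2} = \left(\frac{2}{135}\right)^{2} = \frac{4}{18225}$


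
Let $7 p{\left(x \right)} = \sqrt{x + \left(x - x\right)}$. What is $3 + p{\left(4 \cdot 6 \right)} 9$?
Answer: $3 + \frac{18 \sqrt{6}}{7} \approx 9.2987$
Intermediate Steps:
$p{\left(x \right)} = \frac{\sqrt{x}}{7}$ ($p{\left(x \right)} = \frac{\sqrt{x + \left(x - x\right)}}{7} = \frac{\sqrt{x + 0}}{7} = \frac{\sqrt{x}}{7}$)
$3 + p{\left(4 \cdot 6 \right)} 9 = 3 + \frac{\sqrt{4 \cdot 6}}{7} \cdot 9 = 3 + \frac{\sqrt{24}}{7} \cdot 9 = 3 + \frac{2 \sqrt{6}}{7} \cdot 9 = 3 + \frac{18 \sqrt{6}}{7}$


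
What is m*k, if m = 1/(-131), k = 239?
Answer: -239/131 ≈ -1.8244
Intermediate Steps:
m = -1/131 ≈ -0.0076336
m*k = -1/131*239 = -239/131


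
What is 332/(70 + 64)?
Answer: 166/67 ≈ 2.4776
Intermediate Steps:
332/(70 + 64) = 332/134 = (1/134)*332 = 166/67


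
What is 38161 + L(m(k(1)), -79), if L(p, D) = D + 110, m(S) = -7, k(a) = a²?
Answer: 38192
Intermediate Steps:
L(p, D) = 110 + D
38161 + L(m(k(1)), -79) = 38161 + (110 - 79) = 38161 + 31 = 38192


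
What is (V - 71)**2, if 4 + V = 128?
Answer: 2809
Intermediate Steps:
V = 124 (V = -4 + 128 = 124)
(V - 71)**2 = (124 - 71)**2 = 53**2 = 2809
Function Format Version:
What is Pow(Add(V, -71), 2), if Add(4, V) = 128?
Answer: 2809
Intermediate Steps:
V = 124 (V = Add(-4, 128) = 124)
Pow(Add(V, -71), 2) = Pow(Add(124, -71), 2) = Pow(53, 2) = 2809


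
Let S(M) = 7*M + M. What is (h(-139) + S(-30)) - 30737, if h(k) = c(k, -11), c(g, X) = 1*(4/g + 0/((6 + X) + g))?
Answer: -4305807/139 ≈ -30977.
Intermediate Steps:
S(M) = 8*M
c(g, X) = 4/g (c(g, X) = 1*(4/g + 0/(6 + X + g)) = 1*(4/g + 0) = 1*(4/g) = 4/g)
h(k) = 4/k
(h(-139) + S(-30)) - 30737 = (4/(-139) + 8*(-30)) - 30737 = (4*(-1/139) - 240) - 30737 = (-4/139 - 240) - 30737 = -33364/139 - 30737 = -4305807/139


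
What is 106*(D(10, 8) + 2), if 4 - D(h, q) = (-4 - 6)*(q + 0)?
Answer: 9116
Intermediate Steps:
D(h, q) = 4 + 10*q (D(h, q) = 4 - (-4 - 6)*(q + 0) = 4 - (-10)*q = 4 + 10*q)
106*(D(10, 8) + 2) = 106*((4 + 10*8) + 2) = 106*((4 + 80) + 2) = 106*(84 + 2) = 106*86 = 9116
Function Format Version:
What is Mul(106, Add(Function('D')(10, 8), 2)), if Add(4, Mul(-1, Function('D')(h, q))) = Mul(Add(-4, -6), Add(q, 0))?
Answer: 9116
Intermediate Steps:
Function('D')(h, q) = Add(4, Mul(10, q)) (Function('D')(h, q) = Add(4, Mul(-1, Mul(Add(-4, -6), Add(q, 0)))) = Add(4, Mul(-1, Mul(-10, q))) = Add(4, Mul(10, q)))
Mul(106, Add(Function('D')(10, 8), 2)) = Mul(106, Add(Add(4, Mul(10, 8)), 2)) = Mul(106, Add(Add(4, 80), 2)) = Mul(106, Add(84, 2)) = Mul(106, 86) = 9116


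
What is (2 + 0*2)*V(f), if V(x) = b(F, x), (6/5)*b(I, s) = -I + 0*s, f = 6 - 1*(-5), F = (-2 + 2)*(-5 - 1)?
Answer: 0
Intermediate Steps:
F = 0 (F = 0*(-6) = 0)
f = 11 (f = 6 + 5 = 11)
b(I, s) = -5*I/6 (b(I, s) = 5*(-I + 0*s)/6 = 5*(-I + 0)/6 = 5*(-I)/6 = -5*I/6)
V(x) = 0 (V(x) = -⅚*0 = 0)
(2 + 0*2)*V(f) = (2 + 0*2)*0 = (2 + 0)*0 = 2*0 = 0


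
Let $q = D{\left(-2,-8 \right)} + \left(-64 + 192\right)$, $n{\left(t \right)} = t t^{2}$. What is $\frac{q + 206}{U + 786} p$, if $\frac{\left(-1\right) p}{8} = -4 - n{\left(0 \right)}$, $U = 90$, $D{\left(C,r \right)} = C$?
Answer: $\frac{2656}{219} \approx 12.128$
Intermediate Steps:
$n{\left(t \right)} = t^{3}$
$p = 32$ ($p = - 8 \left(-4 - 0^{3}\right) = - 8 \left(-4 - 0\right) = - 8 \left(-4 + 0\right) = \left(-8\right) \left(-4\right) = 32$)
$q = 126$ ($q = -2 + \left(-64 + 192\right) = -2 + 128 = 126$)
$\frac{q + 206}{U + 786} p = \frac{126 + 206}{90 + 786} \cdot 32 = \frac{332}{876} \cdot 32 = 332 \cdot \frac{1}{876} \cdot 32 = \frac{83}{219} \cdot 32 = \frac{2656}{219}$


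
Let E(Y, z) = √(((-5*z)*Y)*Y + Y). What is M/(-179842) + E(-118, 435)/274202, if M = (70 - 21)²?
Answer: -2401/179842 + I*√30284818/274202 ≈ -0.013351 + 0.02007*I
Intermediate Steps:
M = 2401 (M = 49² = 2401)
E(Y, z) = √(Y - 5*z*Y²) (E(Y, z) = √((-5*Y*z)*Y + Y) = √(-5*z*Y² + Y) = √(Y - 5*z*Y²))
M/(-179842) + E(-118, 435)/274202 = 2401/(-179842) + √(-118*(1 - 5*(-118)*435))/274202 = 2401*(-1/179842) + √(-118*(1 + 256650))*(1/274202) = -2401/179842 + √(-118*256651)*(1/274202) = -2401/179842 + √(-30284818)*(1/274202) = -2401/179842 + (I*√30284818)*(1/274202) = -2401/179842 + I*√30284818/274202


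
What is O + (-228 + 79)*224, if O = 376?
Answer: -33000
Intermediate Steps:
O + (-228 + 79)*224 = 376 + (-228 + 79)*224 = 376 - 149*224 = 376 - 33376 = -33000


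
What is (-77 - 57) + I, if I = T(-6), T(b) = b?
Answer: -140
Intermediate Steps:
I = -6
(-77 - 57) + I = (-77 - 57) - 6 = -134 - 6 = -140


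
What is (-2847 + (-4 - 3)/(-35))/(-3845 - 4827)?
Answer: 7117/21680 ≈ 0.32827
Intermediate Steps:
(-2847 + (-4 - 3)/(-35))/(-3845 - 4827) = (-2847 - 7*(-1/35))/(-8672) = (-2847 + ⅕)*(-1/8672) = -14234/5*(-1/8672) = 7117/21680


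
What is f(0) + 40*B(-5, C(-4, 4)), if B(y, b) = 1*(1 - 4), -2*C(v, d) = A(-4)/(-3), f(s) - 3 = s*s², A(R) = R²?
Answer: -117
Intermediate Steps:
f(s) = 3 + s³ (f(s) = 3 + s*s² = 3 + s³)
C(v, d) = 8/3 (C(v, d) = -(-4)²/(2*(-3)) = -8*(-1)/3 = -½*(-16/3) = 8/3)
B(y, b) = -3 (B(y, b) = 1*(-3) = -3)
f(0) + 40*B(-5, C(-4, 4)) = (3 + 0³) + 40*(-3) = (3 + 0) - 120 = 3 - 120 = -117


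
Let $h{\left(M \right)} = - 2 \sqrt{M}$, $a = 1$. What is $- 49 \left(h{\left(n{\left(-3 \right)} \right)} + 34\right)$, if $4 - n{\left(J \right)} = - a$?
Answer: $-1666 + 98 \sqrt{5} \approx -1446.9$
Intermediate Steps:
$n{\left(J \right)} = 5$ ($n{\left(J \right)} = 4 - \left(-1\right) 1 = 4 - -1 = 4 + 1 = 5$)
$- 49 \left(h{\left(n{\left(-3 \right)} \right)} + 34\right) = - 49 \left(- 2 \sqrt{5} + 34\right) = - 49 \left(34 - 2 \sqrt{5}\right) = -1666 + 98 \sqrt{5}$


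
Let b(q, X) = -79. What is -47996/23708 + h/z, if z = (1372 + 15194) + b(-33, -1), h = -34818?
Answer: -404193799/97718449 ≈ -4.1363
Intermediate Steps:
z = 16487 (z = (1372 + 15194) - 79 = 16566 - 79 = 16487)
-47996/23708 + h/z = -47996/23708 - 34818/16487 = -47996*1/23708 - 34818*1/16487 = -11999/5927 - 34818/16487 = -404193799/97718449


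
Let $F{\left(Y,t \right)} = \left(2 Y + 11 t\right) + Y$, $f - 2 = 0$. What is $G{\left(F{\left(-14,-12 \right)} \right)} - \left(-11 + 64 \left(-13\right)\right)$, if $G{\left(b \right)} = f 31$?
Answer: $905$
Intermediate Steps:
$f = 2$ ($f = 2 + 0 = 2$)
$F{\left(Y,t \right)} = 3 Y + 11 t$
$G{\left(b \right)} = 62$ ($G{\left(b \right)} = 2 \cdot 31 = 62$)
$G{\left(F{\left(-14,-12 \right)} \right)} - \left(-11 + 64 \left(-13\right)\right) = 62 - \left(-11 + 64 \left(-13\right)\right) = 62 - \left(-11 - 832\right) = 62 - -843 = 62 + 843 = 905$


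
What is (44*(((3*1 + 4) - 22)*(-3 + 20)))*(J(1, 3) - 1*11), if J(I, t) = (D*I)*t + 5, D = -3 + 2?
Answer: 100980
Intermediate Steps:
D = -1
J(I, t) = 5 - I*t (J(I, t) = (-I)*t + 5 = -I*t + 5 = 5 - I*t)
(44*(((3*1 + 4) - 22)*(-3 + 20)))*(J(1, 3) - 1*11) = (44*(((3*1 + 4) - 22)*(-3 + 20)))*((5 - 1*1*3) - 1*11) = (44*(((3 + 4) - 22)*17))*((5 - 3) - 11) = (44*((7 - 22)*17))*(2 - 11) = (44*(-15*17))*(-9) = (44*(-255))*(-9) = -11220*(-9) = 100980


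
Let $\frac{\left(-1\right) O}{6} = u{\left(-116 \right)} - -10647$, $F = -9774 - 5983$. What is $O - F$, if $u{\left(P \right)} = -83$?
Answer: $-47627$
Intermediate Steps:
$F = -15757$
$O = -63384$ ($O = - 6 \left(-83 - -10647\right) = - 6 \left(-83 + 10647\right) = \left(-6\right) 10564 = -63384$)
$O - F = -63384 - -15757 = -63384 + 15757 = -47627$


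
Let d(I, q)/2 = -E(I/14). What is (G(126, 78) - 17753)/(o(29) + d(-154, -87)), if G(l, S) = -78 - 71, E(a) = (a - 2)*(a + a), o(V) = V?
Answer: 17902/543 ≈ 32.969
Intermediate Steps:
E(a) = 2*a*(-2 + a) (E(a) = (-2 + a)*(2*a) = 2*a*(-2 + a))
G(l, S) = -149
d(I, q) = -2*I*(-2 + I/14)/7 (d(I, q) = 2*(-2*I/14*(-2 + I/14)) = 2*(-I*(-2 + I/14)/7) = -2*I*(-2 + I/14)/7)
(G(126, 78) - 17753)/(o(29) + d(-154, -87)) = (-149 - 17753)/(29 + (1/49)*(-154)*(28 - 1*(-154))) = -17902/(29 + (1/49)*(-154)*(28 + 154)) = -17902/(29 + (1/49)*(-154)*182) = -17902/(29 - 572) = -17902/(-543) = -17902*(-1/543) = 17902/543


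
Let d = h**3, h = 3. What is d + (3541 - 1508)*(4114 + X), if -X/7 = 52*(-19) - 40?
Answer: 22993257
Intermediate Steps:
X = 7196 (X = -7*(52*(-19) - 40) = -7*(-988 - 40) = -7*(-1028) = 7196)
d = 27 (d = 3**3 = 27)
d + (3541 - 1508)*(4114 + X) = 27 + (3541 - 1508)*(4114 + 7196) = 27 + 2033*11310 = 27 + 22993230 = 22993257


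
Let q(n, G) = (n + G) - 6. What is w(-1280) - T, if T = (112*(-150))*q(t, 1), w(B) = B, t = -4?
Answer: -152480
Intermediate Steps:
q(n, G) = -6 + G + n (q(n, G) = (G + n) - 6 = -6 + G + n)
T = 151200 (T = (112*(-150))*(-6 + 1 - 4) = -16800*(-9) = 151200)
w(-1280) - T = -1280 - 1*151200 = -1280 - 151200 = -152480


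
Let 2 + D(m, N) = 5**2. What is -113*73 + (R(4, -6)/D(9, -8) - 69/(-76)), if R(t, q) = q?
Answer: -14418121/1748 ≈ -8248.4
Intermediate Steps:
D(m, N) = 23 (D(m, N) = -2 + 5**2 = -2 + 25 = 23)
-113*73 + (R(4, -6)/D(9, -8) - 69/(-76)) = -113*73 + (-6/23 - 69/(-76)) = -8249 + (-6*1/23 - 69*(-1/76)) = -8249 + (-6/23 + 69/76) = -8249 + 1131/1748 = -14418121/1748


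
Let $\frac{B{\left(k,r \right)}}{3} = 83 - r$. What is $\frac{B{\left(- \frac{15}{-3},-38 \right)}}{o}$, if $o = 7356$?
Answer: $\frac{121}{2452} \approx 0.049347$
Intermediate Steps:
$B{\left(k,r \right)} = 249 - 3 r$ ($B{\left(k,r \right)} = 3 \left(83 - r\right) = 249 - 3 r$)
$\frac{B{\left(- \frac{15}{-3},-38 \right)}}{o} = \frac{249 - -114}{7356} = \left(249 + 114\right) \frac{1}{7356} = 363 \cdot \frac{1}{7356} = \frac{121}{2452}$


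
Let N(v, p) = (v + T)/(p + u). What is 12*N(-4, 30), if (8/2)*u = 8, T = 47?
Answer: 129/8 ≈ 16.125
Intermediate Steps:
u = 2 (u = (¼)*8 = 2)
N(v, p) = (47 + v)/(2 + p) (N(v, p) = (v + 47)/(p + 2) = (47 + v)/(2 + p))
12*N(-4, 30) = 12*((47 - 4)/(2 + 30)) = 12*(43/32) = 129/8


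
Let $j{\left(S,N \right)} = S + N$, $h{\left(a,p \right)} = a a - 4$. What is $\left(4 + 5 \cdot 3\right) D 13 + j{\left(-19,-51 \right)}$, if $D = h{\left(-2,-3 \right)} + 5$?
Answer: $1165$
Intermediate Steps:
$h{\left(a,p \right)} = -4 + a^{2}$ ($h{\left(a,p \right)} = a^{2} - 4 = -4 + a^{2}$)
$D = 5$ ($D = \left(-4 + \left(-2\right)^{2}\right) + 5 = \left(-4 + 4\right) + 5 = 0 + 5 = 5$)
$j{\left(S,N \right)} = N + S$
$\left(4 + 5 \cdot 3\right) D 13 + j{\left(-19,-51 \right)} = \left(4 + 5 \cdot 3\right) 5 \cdot 13 - 70 = \left(4 + 15\right) 5 \cdot 13 - 70 = 19 \cdot 5 \cdot 13 - 70 = 95 \cdot 13 - 70 = 1235 - 70 = 1165$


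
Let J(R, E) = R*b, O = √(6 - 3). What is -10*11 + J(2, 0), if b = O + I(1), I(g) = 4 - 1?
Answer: -104 + 2*√3 ≈ -100.54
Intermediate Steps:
O = √3 ≈ 1.7320
I(g) = 3
b = 3 + √3 (b = √3 + 3 = 3 + √3 ≈ 4.7320)
J(R, E) = R*(3 + √3)
-10*11 + J(2, 0) = -10*11 + 2*(3 + √3) = -110 + (6 + 2*√3) = -104 + 2*√3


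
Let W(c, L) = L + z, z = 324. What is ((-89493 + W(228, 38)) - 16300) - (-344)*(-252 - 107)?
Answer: -228927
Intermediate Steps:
W(c, L) = 324 + L (W(c, L) = L + 324 = 324 + L)
((-89493 + W(228, 38)) - 16300) - (-344)*(-252 - 107) = ((-89493 + (324 + 38)) - 16300) - (-344)*(-252 - 107) = ((-89493 + 362) - 16300) - (-344)*(-359) = (-89131 - 16300) - 1*123496 = -105431 - 123496 = -228927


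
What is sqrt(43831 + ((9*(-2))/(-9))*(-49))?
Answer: sqrt(43733) ≈ 209.12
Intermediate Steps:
sqrt(43831 + ((9*(-2))/(-9))*(-49)) = sqrt(43831 - 18*(-1/9)*(-49)) = sqrt(43831 + 2*(-49)) = sqrt(43831 - 98) = sqrt(43733)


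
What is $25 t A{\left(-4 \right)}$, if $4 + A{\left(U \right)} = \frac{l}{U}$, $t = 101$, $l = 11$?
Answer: $- \frac{68175}{4} \approx -17044.0$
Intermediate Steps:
$A{\left(U \right)} = -4 + \frac{11}{U}$
$25 t A{\left(-4 \right)} = 25 \cdot 101 \left(-4 + \frac{11}{-4}\right) = 2525 \left(-4 + 11 \left(- \frac{1}{4}\right)\right) = 2525 \left(-4 - \frac{11}{4}\right) = 2525 \left(- \frac{27}{4}\right) = - \frac{68175}{4}$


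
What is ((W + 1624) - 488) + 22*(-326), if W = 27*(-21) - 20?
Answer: -6623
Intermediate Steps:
W = -587 (W = -567 - 20 = -587)
((W + 1624) - 488) + 22*(-326) = ((-587 + 1624) - 488) + 22*(-326) = (1037 - 488) - 7172 = 549 - 7172 = -6623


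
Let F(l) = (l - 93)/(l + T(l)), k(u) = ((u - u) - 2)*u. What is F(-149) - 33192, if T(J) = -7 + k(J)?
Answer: -2356753/71 ≈ -33194.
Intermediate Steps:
k(u) = -2*u (k(u) = (0 - 2)*u = -2*u)
T(J) = -7 - 2*J
F(l) = (-93 + l)/(-7 - l) (F(l) = (l - 93)/(l + (-7 - 2*l)) = (-93 + l)/(-7 - l))
F(-149) - 33192 = (93 - 1*(-149))/(7 - 149) - 33192 = (93 + 149)/(-142) - 33192 = -1/142*242 - 33192 = -121/71 - 33192 = -2356753/71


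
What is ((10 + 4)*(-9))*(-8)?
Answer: 1008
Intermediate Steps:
((10 + 4)*(-9))*(-8) = (14*(-9))*(-8) = -126*(-8) = 1008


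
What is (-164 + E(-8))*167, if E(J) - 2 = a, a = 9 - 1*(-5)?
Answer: -24716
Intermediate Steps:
a = 14 (a = 9 + 5 = 14)
E(J) = 16 (E(J) = 2 + 14 = 16)
(-164 + E(-8))*167 = (-164 + 16)*167 = -148*167 = -24716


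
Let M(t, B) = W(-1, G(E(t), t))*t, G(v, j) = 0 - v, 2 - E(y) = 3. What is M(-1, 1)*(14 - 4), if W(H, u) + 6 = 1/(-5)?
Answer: 62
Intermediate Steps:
E(y) = -1 (E(y) = 2 - 1*3 = 2 - 3 = -1)
G(v, j) = -v
W(H, u) = -31/5 (W(H, u) = -6 + 1/(-5) = -6 + 1*(-1/5) = -6 - 1/5 = -31/5)
M(t, B) = -31*t/5
M(-1, 1)*(14 - 4) = (-31/5*(-1))*(14 - 4) = (31/5)*10 = 62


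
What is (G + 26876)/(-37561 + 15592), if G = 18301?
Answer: -15059/7323 ≈ -2.0564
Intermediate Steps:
(G + 26876)/(-37561 + 15592) = (18301 + 26876)/(-37561 + 15592) = 45177/(-21969) = 45177*(-1/21969) = -15059/7323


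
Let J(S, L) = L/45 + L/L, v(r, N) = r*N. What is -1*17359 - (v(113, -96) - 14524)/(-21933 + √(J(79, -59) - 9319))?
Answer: -187906001637343/10823980687 - 38058*I*√2096845/10823980687 ≈ -17360.0 - 0.0050915*I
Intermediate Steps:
v(r, N) = N*r
J(S, L) = 1 + L/45 (J(S, L) = L*(1/45) + 1 = L/45 + 1 = 1 + L/45)
-1*17359 - (v(113, -96) - 14524)/(-21933 + √(J(79, -59) - 9319)) = -1*17359 - (-96*113 - 14524)/(-21933 + √((1 + (1/45)*(-59)) - 9319)) = -17359 - (-10848 - 14524)/(-21933 + √((1 - 59/45) - 9319)) = -17359 - (-25372)/(-21933 + √(-14/45 - 9319)) = -17359 - (-25372)/(-21933 + √(-419369/45)) = -17359 - (-25372)/(-21933 + I*√2096845/15) = -17359 + 25372/(-21933 + I*√2096845/15)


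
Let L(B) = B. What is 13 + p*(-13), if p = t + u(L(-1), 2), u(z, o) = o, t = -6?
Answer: 65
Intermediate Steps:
p = -4 (p = -6 + 2 = -4)
13 + p*(-13) = 13 - 4*(-13) = 13 + 52 = 65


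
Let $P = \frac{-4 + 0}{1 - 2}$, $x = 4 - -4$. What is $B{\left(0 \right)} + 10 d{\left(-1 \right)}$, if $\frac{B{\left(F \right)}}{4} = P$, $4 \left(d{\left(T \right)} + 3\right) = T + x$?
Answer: $\frac{7}{2} \approx 3.5$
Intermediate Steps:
$x = 8$ ($x = 4 + 4 = 8$)
$d{\left(T \right)} = -1 + \frac{T}{4}$ ($d{\left(T \right)} = -3 + \frac{T + 8}{4} = -3 + \frac{8 + T}{4} = -3 + \left(2 + \frac{T}{4}\right) = -1 + \frac{T}{4}$)
$P = 4$ ($P = - \frac{4}{-1} = \left(-4\right) \left(-1\right) = 4$)
$B{\left(F \right)} = 16$ ($B{\left(F \right)} = 4 \cdot 4 = 16$)
$B{\left(0 \right)} + 10 d{\left(-1 \right)} = 16 + 10 \left(-1 + \frac{1}{4} \left(-1\right)\right) = 16 + 10 \left(-1 - \frac{1}{4}\right) = 16 + 10 \left(- \frac{5}{4}\right) = 16 - \frac{25}{2} = \frac{7}{2}$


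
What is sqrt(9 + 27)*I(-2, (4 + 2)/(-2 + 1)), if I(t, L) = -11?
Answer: -66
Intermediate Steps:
sqrt(9 + 27)*I(-2, (4 + 2)/(-2 + 1)) = sqrt(9 + 27)*(-11) = sqrt(36)*(-11) = 6*(-11) = -66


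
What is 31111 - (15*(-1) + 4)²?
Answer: 30990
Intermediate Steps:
31111 - (15*(-1) + 4)² = 31111 - (-15 + 4)² = 31111 - 1*(-11)² = 31111 - 1*121 = 31111 - 121 = 30990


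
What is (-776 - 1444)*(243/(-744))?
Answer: 44955/62 ≈ 725.08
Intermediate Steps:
(-776 - 1444)*(243/(-744)) = -539460*(-1)/744 = -2220*(-81/248) = 44955/62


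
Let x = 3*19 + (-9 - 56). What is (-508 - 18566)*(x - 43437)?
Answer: 828669930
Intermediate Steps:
x = -8 (x = 57 - 65 = -8)
(-508 - 18566)*(x - 43437) = (-508 - 18566)*(-8 - 43437) = -19074*(-43445) = 828669930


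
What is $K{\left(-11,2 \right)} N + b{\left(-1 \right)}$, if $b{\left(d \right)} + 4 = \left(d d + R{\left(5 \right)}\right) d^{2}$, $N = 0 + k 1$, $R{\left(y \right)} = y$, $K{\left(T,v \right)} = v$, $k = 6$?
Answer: $14$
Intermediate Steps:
$N = 6$ ($N = 0 + 6 \cdot 1 = 0 + 6 = 6$)
$b{\left(d \right)} = -4 + d^{2} \left(5 + d^{2}\right)$ ($b{\left(d \right)} = -4 + \left(d d + 5\right) d^{2} = -4 + \left(d^{2} + 5\right) d^{2} = -4 + \left(5 + d^{2}\right) d^{2} = -4 + d^{2} \left(5 + d^{2}\right)$)
$K{\left(-11,2 \right)} N + b{\left(-1 \right)} = 2 \cdot 6 + \left(-4 + \left(-1\right)^{4} + 5 \left(-1\right)^{2}\right) = 12 + \left(-4 + 1 + 5 \cdot 1\right) = 12 + \left(-4 + 1 + 5\right) = 12 + 2 = 14$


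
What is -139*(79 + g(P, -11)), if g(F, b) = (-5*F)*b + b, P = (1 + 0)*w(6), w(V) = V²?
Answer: -284672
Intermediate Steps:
P = 36 (P = (1 + 0)*6² = 1*36 = 36)
g(F, b) = b - 5*F*b (g(F, b) = -5*F*b + b = b - 5*F*b)
-139*(79 + g(P, -11)) = -139*(79 - 11*(1 - 5*36)) = -139*(79 - 11*(1 - 180)) = -139*(79 - 11*(-179)) = -139*(79 + 1969) = -139*2048 = -284672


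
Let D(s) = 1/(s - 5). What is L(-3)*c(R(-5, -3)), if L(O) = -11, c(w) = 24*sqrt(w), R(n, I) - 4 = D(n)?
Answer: -132*sqrt(390)/5 ≈ -521.36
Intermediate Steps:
D(s) = 1/(-5 + s)
R(n, I) = 4 + 1/(-5 + n)
L(-3)*c(R(-5, -3)) = -264*sqrt((-19 + 4*(-5))/(-5 - 5)) = -264*sqrt((-19 - 20)/(-10)) = -264*sqrt(-1/10*(-39)) = -264*sqrt(39/10) = -264*sqrt(390)/10 = -132*sqrt(390)/5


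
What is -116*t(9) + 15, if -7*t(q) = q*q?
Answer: 9501/7 ≈ 1357.3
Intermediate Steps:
t(q) = -q**2/7 (t(q) = -q*q/7 = -q**2/7)
-116*t(9) + 15 = -(-116)*9**2/7 + 15 = -(-116)*81/7 + 15 = -116*(-81/7) + 15 = 9396/7 + 15 = 9501/7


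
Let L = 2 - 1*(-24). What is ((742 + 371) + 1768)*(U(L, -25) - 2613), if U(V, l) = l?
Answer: -7600078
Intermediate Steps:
L = 26 (L = 2 + 24 = 26)
((742 + 371) + 1768)*(U(L, -25) - 2613) = ((742 + 371) + 1768)*(-25 - 2613) = (1113 + 1768)*(-2638) = 2881*(-2638) = -7600078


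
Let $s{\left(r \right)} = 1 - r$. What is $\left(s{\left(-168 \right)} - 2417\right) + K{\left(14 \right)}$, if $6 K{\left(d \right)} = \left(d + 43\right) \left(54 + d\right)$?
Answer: $-1602$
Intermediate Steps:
$K{\left(d \right)} = \frac{\left(43 + d\right) \left(54 + d\right)}{6}$ ($K{\left(d \right)} = \frac{\left(d + 43\right) \left(54 + d\right)}{6} = \frac{\left(43 + d\right) \left(54 + d\right)}{6}$)
$\left(s{\left(-168 \right)} - 2417\right) + K{\left(14 \right)} = \left(\left(1 - -168\right) - 2417\right) + \left(387 + \frac{14^{2}}{6} + \frac{97}{6} \cdot 14\right) = \left(\left(1 + 168\right) - 2417\right) + \left(387 + \frac{1}{6} \cdot 196 + \frac{679}{3}\right) = \left(169 - 2417\right) + \left(387 + \frac{98}{3} + \frac{679}{3}\right) = -2248 + 646 = -1602$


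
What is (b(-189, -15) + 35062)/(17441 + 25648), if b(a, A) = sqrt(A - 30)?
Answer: 35062/43089 + I*sqrt(5)/14363 ≈ 0.81371 + 0.00015568*I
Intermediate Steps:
b(a, A) = sqrt(-30 + A)
(b(-189, -15) + 35062)/(17441 + 25648) = (sqrt(-30 - 15) + 35062)/(17441 + 25648) = (sqrt(-45) + 35062)/43089 = (3*I*sqrt(5) + 35062)*(1/43089) = (35062 + 3*I*sqrt(5))*(1/43089) = 35062/43089 + I*sqrt(5)/14363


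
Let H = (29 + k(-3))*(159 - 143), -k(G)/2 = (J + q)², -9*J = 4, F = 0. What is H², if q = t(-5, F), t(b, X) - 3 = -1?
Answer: 980441344/6561 ≈ 1.4943e+5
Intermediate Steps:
t(b, X) = 2 (t(b, X) = 3 - 1 = 2)
q = 2
J = -4/9 (J = -⅑*4 = -4/9 ≈ -0.44444)
k(G) = -392/81 (k(G) = -2*(-4/9 + 2)² = -2*(14/9)² = -2*196/81 = -392/81)
H = 31312/81 (H = (29 - 392/81)*(159 - 143) = (1957/81)*16 = 31312/81 ≈ 386.57)
H² = (31312/81)² = 980441344/6561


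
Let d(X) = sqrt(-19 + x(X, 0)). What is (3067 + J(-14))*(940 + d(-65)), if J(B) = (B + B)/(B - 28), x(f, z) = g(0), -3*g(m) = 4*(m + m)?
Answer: 8650820/3 + 9203*I*sqrt(19)/3 ≈ 2.8836e+6 + 13372.0*I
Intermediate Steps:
g(m) = -8*m/3 (g(m) = -4*(m + m)/3 = -4*2*m/3 = -8*m/3)
x(f, z) = 0 (x(f, z) = -8/3*0 = 0)
d(X) = I*sqrt(19) (d(X) = sqrt(-19 + 0) = sqrt(-19) = I*sqrt(19))
J(B) = 2*B/(-28 + B) (J(B) = (2*B)/(-28 + B) = 2*B/(-28 + B))
(3067 + J(-14))*(940 + d(-65)) = (3067 + 2*(-14)/(-28 - 14))*(940 + I*sqrt(19)) = (3067 + 2*(-14)/(-42))*(940 + I*sqrt(19)) = (3067 + 2*(-14)*(-1/42))*(940 + I*sqrt(19)) = (3067 + 2/3)*(940 + I*sqrt(19)) = 9203*(940 + I*sqrt(19))/3 = 8650820/3 + 9203*I*sqrt(19)/3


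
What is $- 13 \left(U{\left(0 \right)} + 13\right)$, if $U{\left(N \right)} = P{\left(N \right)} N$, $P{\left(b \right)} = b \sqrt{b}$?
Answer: $-169$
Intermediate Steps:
$P{\left(b \right)} = b^{\frac{3}{2}}$
$U{\left(N \right)} = N^{\frac{5}{2}}$ ($U{\left(N \right)} = N^{\frac{3}{2}} N = N^{\frac{5}{2}}$)
$- 13 \left(U{\left(0 \right)} + 13\right) = - 13 \left(0^{\frac{5}{2}} + 13\right) = - 13 \left(0 + 13\right) = \left(-13\right) 13 = -169$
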